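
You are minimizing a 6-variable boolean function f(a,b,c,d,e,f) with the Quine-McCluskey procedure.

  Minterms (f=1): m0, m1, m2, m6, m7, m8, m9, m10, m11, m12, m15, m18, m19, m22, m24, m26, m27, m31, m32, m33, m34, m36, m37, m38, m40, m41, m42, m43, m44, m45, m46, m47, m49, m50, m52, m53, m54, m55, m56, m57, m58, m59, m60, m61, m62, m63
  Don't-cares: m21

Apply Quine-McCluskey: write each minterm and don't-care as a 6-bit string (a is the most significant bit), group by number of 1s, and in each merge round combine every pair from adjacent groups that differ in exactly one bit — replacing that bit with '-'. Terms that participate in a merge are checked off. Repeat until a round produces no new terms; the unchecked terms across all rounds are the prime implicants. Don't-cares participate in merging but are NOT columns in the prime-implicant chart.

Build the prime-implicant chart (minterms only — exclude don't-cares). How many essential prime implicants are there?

[col 0] 000000*, 000001*, 000010*, 000110*, 000111*, 001000*, 001001*, 001010*, 001011*, 001100*, 001111*, 010010*, 010011*, 010101*, 010110*, 011000*, 011010*, 011011*, 011111*, 100000*, 100001*, 100010*, 100100*, 100101*, 100110*, 101000*, 101001*, 101010*, 101011*, 101100*, 101101*, 101110*, 101111*, 110001*, 110010*, 110100*, 110101*, 110110*, 110111*, 111000*, 111001*, 111010*, 111011*, 111100*, 111101*, 111110*, 111111*
[col 1] -00000*, -00001*, -00010*, -00110*, -01000*, -01001*, -01010*, -01011*, -01100*, -01111*, -10010*, -10101, -10110*, -11000*, -11010*, -11011*, -11111*, 0-0010*, 0-0110*, 0-1000*, 0-1010*, 0-1011*, 0-1111*, 00-000*, 00-001*, 00-010*, 00-111, 000-10*, 0000-0*, 00000-*, 00011-, 001-00*, 001-11*, 0010-0*, 0010-1*, 00100-*, 00101-*, 01-010*, 01-011*, 010-10*, 01001-*, 011-11*, 0110-0*, 01101-*, 1-0001*, 1-0010*, 1-0100*, 1-0101*, 1-0110*, 1-1000*, 1-1001*, 1-1010*, 1-1011*, 1-1100*, 1-1101*, 1-1110*, 1-1111*, 10-000*, 10-001*, 10-010*, 10-100*, 10-101*, 10-110*, 100-00*, 100-01*, 100-10*, 1000-0*, 10000-*, 1001-0*, 10010-*, 101-00*, 101-01*, 101-10*, 101-11*, 1010-0*, 1010-1*, 10100-*, 10101-*, 1011-0*, 1011-1*, 10110-*, 10111-*, 11-001*, 11-010*, 11-100*, 11-101*, 11-110*, 11-111*, 110-01*, 110-10*, 1101-0*, 1101-1*, 11010-*, 11011-*, 111-00*, 111-01*, 111-10*, 111-11*, 1110-0*, 1110-1*, 11100-*, 11101-*, 1111-0*, 1111-1*, 11110-*, 11111-*
[col 2] --0010*, --0110*, --1000*, --1010*, --1011*, --1111*, -0-000*, -0-001*, -0-010*, -00-10*, -000-0*, -0000-*, -01-00, -01-11*, -010-0*, -010-1*, -0100-*, -0101-*, -1-010*, -10-10*, -11-11*, -110-0*, -1101-*, 0--010*, 0-0-10*, 0-1-11*, 0-10-0*, 0-101-*, 00-0-0*, 00-00-*, 0010--*, 01-01-, 1--001*, 1--010*, 1--100*, 1--101*, 1--110*, 1-0-01*, 1-0-10*, 1-01-0*, 1-010-*, 1-1-00*, 1-1-01*, 1-1-10*, 1-1-11*, 1-10-0*, 1-10-1*, 1-100-*, 1-101-*, 1-11-0*, 1-11-1*, 1-110-*, 1-111-*, 10--00*, 10--01*, 10--10*, 10-0-0*, 10-00-*, 10-1-0*, 10-10-*, 100--0*, 100-0-*, 101--0*, 101--1*, 101-0-*, 101-1-*, 1010--*, 1011--*, 11--01*, 11--10*, 11-1-0*, 11-1-1*, 11-10-*, 11-11-*, 1101--*, 111--0*, 111--1*, 111-0-*, 111-1-*, 1110--*, 1111--*
[col 3] ---010, --0-10, --1-11, --10-0, --101-, -0-0-0, -0-00-, -010--, 1---01, 1---10, 1--1-0, 1--10-, 1-1--0*, 1-1--1*, 1-1-0-*, 1-1-1-*, 1-10--*, 1-11--*, 10---0, 10--0-, 101---*, 11-1--, 111---*
[col 4] 1-1---
Prime implicants: ---010, --0-10, --1-11, --10-0, --101-, -0-0-0, -0-00-, -01-00, -010--, -10101, 00-111, 00011-, 01-01-, 1---01, 1---10, 1--1-0, 1--10-, 1-1---, 10---0, 10--0-, 11-1--
PI chart (minterm → PIs covering it):
  0 | -0-0-0,-0-00-
  1 | -0-00-  (sole → essential)
  2 | ---010,--0-10,-0-0-0
  6 | --0-10,00011-
  7 | 00-111,00011-
  8 | --10-0,-0-0-0,-0-00-,-01-00,-010--
  9 | -0-00-,-010--
  10 | ---010,--10-0,--101-,-0-0-0,-010--
  11 | --1-11,--101-,-010--
  12 | -01-00  (sole → essential)
  15 | --1-11,00-111
  18 | ---010,--0-10,01-01-
  19 | 01-01-  (sole → essential)
  22 | --0-10  (sole → essential)
  24 | --10-0  (sole → essential)
  26 | ---010,--10-0,--101-,01-01-
  27 | --1-11,--101-,01-01-
  31 | --1-11  (sole → essential)
  32 | -0-0-0,-0-00-,10---0,10--0-
  33 | -0-00-,1---01,10--0-
  34 | ---010,--0-10,-0-0-0,1---10,10---0
  36 | 1--1-0,1--10-,10---0,10--0-
  37 | 1---01,1--10-,10--0-
  38 | --0-10,1---10,1--1-0,10---0
  40 | --10-0,-0-0-0,-0-00-,-01-00,-010--,1-1---,10---0,10--0-
  41 | -0-00-,-010--,1---01,1-1---,10--0-
  42 | ---010,--10-0,--101-,-0-0-0,-010--,1---10,1-1---,10---0
  43 | --1-11,--101-,-010--,1-1---
  44 | -01-00,1--1-0,1--10-,1-1---,10---0,10--0-
  45 | 1---01,1--10-,1-1---,10--0-
  46 | 1---10,1--1-0,1-1---,10---0
  47 | --1-11,1-1---
  49 | 1---01  (sole → essential)
  50 | ---010,--0-10,1---10
  52 | 1--1-0,1--10-,11-1--
  53 | -10101,1---01,1--10-,11-1--
  54 | --0-10,1---10,1--1-0,11-1--
  55 | 11-1--  (sole → essential)
  56 | --10-0,1-1---
  57 | 1---01,1-1---
  58 | ---010,--10-0,--101-,1---10,1-1---
  59 | --1-11,--101-,1-1---
  60 | 1--1-0,1--10-,1-1---,11-1--
  61 | 1---01,1--10-,1-1---,11-1--
  62 | 1---10,1--1-0,1-1---,11-1--
  63 | --1-11,1-1---,11-1--
Essential prime implicants: --0-10, --1-11, --10-0, -0-00-, -01-00, 01-01-, 1---01, 11-1--

8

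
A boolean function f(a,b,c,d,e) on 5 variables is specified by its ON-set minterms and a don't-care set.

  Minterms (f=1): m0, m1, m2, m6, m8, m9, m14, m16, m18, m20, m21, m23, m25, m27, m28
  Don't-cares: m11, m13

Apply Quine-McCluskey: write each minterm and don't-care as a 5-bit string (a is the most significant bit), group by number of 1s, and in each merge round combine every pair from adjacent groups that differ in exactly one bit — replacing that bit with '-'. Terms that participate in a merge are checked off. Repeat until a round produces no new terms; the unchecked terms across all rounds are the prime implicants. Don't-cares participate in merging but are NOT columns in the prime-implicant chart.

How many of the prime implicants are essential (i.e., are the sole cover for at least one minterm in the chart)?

size-2^0 implicants → 00000(✓)  00001(✓)  00010(✓)  00110(✓)  01000(✓)  01001(✓)  01011(✓)  01101(✓)  01110(✓)  10000(✓)  10010(✓)  10100(✓)  10101(✓)  10111(✓)  11001(✓)  11011(✓)  11100(✓)
size-2^1 implicants → -0000(✓)  -0010(✓)  -1001(✓)  -1011(✓)  0-000(✓)  0-001(✓)  0-110  00-10  000-0(✓)  0000-(✓)  01-01  010-1(✓)  0100-(✓)  1-100  10-00  100-0(✓)  101-1  1010-  110-1(✓)
size-2^2 implicants → -00-0  -10-1  0-00-
Unchecked terms (primes): -00-0, -10-1, 0-00-, 0-110, 00-10, 01-01, 1-100, 10-00, 101-1, 1010-
Minterm coverage:
  m0 ⊆ -00-0,0-00-
  m1 ⊆ 0-00- [E]
  m2 ⊆ -00-0,00-10
  m6 ⊆ 0-110,00-10
  m8 ⊆ 0-00- [E]
  m9 ⊆ -10-1,0-00-,01-01
  m14 ⊆ 0-110 [E]
  m16 ⊆ -00-0,10-00
  m18 ⊆ -00-0 [E]
  m20 ⊆ 1-100,10-00,1010-
  m21 ⊆ 101-1,1010-
  m23 ⊆ 101-1 [E]
  m25 ⊆ -10-1 [E]
  m27 ⊆ -10-1 [E]
  m28 ⊆ 1-100 [E]
E = {-00-0, -10-1, 0-00-, 0-110, 1-100, 101-1}

6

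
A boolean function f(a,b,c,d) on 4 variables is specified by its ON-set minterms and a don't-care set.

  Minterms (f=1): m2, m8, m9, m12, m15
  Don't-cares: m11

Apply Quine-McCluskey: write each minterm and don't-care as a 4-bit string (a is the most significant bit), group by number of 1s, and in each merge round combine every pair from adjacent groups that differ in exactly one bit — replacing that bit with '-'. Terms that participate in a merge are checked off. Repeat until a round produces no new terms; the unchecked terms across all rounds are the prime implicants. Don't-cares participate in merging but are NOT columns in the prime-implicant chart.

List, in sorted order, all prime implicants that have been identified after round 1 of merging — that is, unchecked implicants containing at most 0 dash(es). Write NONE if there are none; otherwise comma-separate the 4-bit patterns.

0010

size-2^0 implicants → 0010  1000(✓)  1001(✓)  1011(✓)  1100(✓)  1111(✓)
size-2^1 implicants → 1-00  1-11  10-1  100-
Unchecked terms (primes): 0010, 1-00, 1-11, 10-1, 100-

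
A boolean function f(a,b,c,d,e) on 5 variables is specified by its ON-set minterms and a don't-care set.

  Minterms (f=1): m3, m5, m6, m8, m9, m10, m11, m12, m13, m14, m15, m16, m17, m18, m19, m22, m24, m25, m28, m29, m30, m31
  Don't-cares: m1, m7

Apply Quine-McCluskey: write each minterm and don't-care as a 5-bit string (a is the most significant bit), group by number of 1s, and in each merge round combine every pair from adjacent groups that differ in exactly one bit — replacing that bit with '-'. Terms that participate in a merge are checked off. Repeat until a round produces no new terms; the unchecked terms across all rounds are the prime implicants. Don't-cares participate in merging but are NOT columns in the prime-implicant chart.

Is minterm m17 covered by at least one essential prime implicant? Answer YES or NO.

NO

[col 0] 00001*, 00011*, 00101*, 00110*, 00111*, 01000*, 01001*, 01010*, 01011*, 01100*, 01101*, 01110*, 01111*, 10000*, 10001*, 10010*, 10011*, 10110*, 11000*, 11001*, 11100*, 11101*, 11110*, 11111*
[col 1] -0001*, -0011*, -0110*, -1000*, -1001*, -1100*, -1101*, -1110*, -1111*, 0-001*, 0-011*, 0-101*, 0-110*, 0-111*, 00-01*, 00-11*, 000-1*, 001-1*, 0011-*, 01-00*, 01-01*, 01-10*, 01-11*, 010-0*, 010-1*, 0100-*, 0101-*, 011-0*, 011-1*, 0110-*, 0111-*, 1-000*, 1-001*, 1-110*, 10-10, 100-0*, 100-1*, 1000-*, 1001-*, 11-00*, 11-01*, 1100-*, 111-0*, 111-1*, 1110-*, 1111-*
[col 2] --001, --110, -00-1, -1-00*, -1-01*, -100-*, -11-0*, -11-1*, -110-*, -111-*, 0--01*, 0--11*, 0-0-1*, 0-1-1*, 0-11-, 00--1*, 01--0*, 01--1*, 01-0-*, 01-1-*, 010--*, 011--*, 1-00-, 100--, 11-0-*, 111--*
[col 3] -1-0-, -11--, 0---1, 01---
Prime implicants: --001, --110, -00-1, -1-0-, -11--, 0---1, 0-11-, 01---, 1-00-, 10-10, 100--
PI chart (minterm → PIs covering it):
  3 | -00-1,0---1
  5 | 0---1  (sole → essential)
  6 | --110,0-11-
  8 | -1-0-,01---
  9 | --001,-1-0-,0---1,01---
  10 | 01---  (sole → essential)
  11 | 0---1,01---
  12 | -1-0-,-11--,01---
  13 | -1-0-,-11--,0---1,01---
  14 | --110,-11--,0-11-,01---
  15 | -11--,0---1,0-11-,01---
  16 | 1-00-,100--
  17 | --001,-00-1,1-00-,100--
  18 | 10-10,100--
  19 | -00-1,100--
  22 | --110,10-10
  24 | -1-0-,1-00-
  25 | --001,-1-0-,1-00-
  28 | -1-0-,-11--
  29 | -1-0-,-11--
  30 | --110,-11--
  31 | -11--  (sole → essential)
Essential prime implicants: -11--, 0---1, 01---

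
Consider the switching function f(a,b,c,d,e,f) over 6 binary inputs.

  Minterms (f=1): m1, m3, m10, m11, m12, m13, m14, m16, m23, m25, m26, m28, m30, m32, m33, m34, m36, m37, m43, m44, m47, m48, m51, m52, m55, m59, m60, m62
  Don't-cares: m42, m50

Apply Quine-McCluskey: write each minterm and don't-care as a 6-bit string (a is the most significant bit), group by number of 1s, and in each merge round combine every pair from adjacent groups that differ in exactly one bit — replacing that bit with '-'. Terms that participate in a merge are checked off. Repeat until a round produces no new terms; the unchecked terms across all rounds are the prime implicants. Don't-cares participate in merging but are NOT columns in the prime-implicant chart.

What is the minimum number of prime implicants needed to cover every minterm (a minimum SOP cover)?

13

[col 0] 000001*, 000011*, 001010*, 001011*, 001100*, 001101*, 001110*, 010000*, 010111*, 011001, 011010*, 011100*, 011110*, 100000*, 100001*, 100010*, 100100*, 100101*, 101010*, 101011*, 101100*, 101111*, 110000*, 110010*, 110011*, 110100*, 110111*, 111011*, 111100*, 111110*
[col 1] -00001, -01010*, -01011*, -01100*, -10000, -10111, -11100*, -11110*, 0-1010*, 0-1100*, 0-1110*, 00-011, 0000-1, 001-10*, 00101-*, 0011-0*, 00110-, 011-10*, 0111-0*, 1-0000*, 1-0010*, 1-0100*, 1-1011, 1-1100*, 10-010, 10-100*, 100-00*, 100-01*, 1000-0*, 10000-*, 10010-*, 101-11, 10101-*, 11-011, 11-100*, 110-00*, 110-11, 1100-0*, 11001-, 1111-0*
[col 2] --1100, -0101-, -111-0, 0-1-10, 0-11-0, 1--100, 1-0-00, 1-00-0, 100-0-
Prime implicants: --1100, -00001, -0101-, -10000, -10111, -111-0, 0-1-10, 0-11-0, 00-011, 0000-1, 00110-, 011001, 1--100, 1-0-00, 1-00-0, 1-1011, 10-010, 100-0-, 101-11, 11-011, 110-11, 11001-
PI chart (minterm → PIs covering it):
  1 | -00001,0000-1
  3 | 00-011,0000-1
  10 | -0101-,0-1-10
  11 | -0101-,00-011
  12 | --1100,0-11-0,00110-
  13 | 00110-  (sole → essential)
  14 | 0-1-10,0-11-0
  16 | -10000  (sole → essential)
  23 | -10111  (sole → essential)
  25 | 011001  (sole → essential)
  26 | 0-1-10  (sole → essential)
  28 | --1100,-111-0,0-11-0
  30 | -111-0,0-1-10,0-11-0
  32 | 1-0-00,1-00-0,100-0-
  33 | -00001,100-0-
  34 | 1-00-0,10-010
  36 | 1--100,1-0-00,100-0-
  37 | 100-0-  (sole → essential)
  43 | -0101-,1-1011,101-11
  44 | --1100,1--100
  47 | 101-11  (sole → essential)
  48 | -10000,1-0-00,1-00-0
  51 | 11-011,110-11,11001-
  52 | 1--100,1-0-00
  55 | -10111,110-11
  59 | 1-1011,11-011
  60 | --1100,-111-0,1--100
  62 | -111-0  (sole → essential)
Essential prime implicants: -10000, -10111, -111-0, 0-1-10, 00110-, 011001, 100-0-, 101-11
Petrick residual → -00001, 00-011, 1--100, 1-00-0, 11-011
Minimum SOP uses 13 PIs: b'c'd'e'f + bc'd'e'f' + bc'def + bcdf' + a'cef' + a'b'd'ef + a'b'cde' + a'bcd'e'f + ade'f' + ac'd'f' + ab'c'e' + ab'cef + abd'ef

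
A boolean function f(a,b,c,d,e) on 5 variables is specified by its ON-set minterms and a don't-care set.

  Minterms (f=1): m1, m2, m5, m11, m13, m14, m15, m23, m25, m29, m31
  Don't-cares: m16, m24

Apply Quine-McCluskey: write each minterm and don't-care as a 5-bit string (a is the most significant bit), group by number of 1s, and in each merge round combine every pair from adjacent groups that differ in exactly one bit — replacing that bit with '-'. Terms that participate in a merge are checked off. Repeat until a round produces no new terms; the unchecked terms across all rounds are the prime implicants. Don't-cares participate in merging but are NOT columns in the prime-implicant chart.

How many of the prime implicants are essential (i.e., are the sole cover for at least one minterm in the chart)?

5

[col 0] 00001*, 00010, 00101*, 01011*, 01101*, 01110*, 01111*, 10000*, 10111*, 11000*, 11001*, 11101*, 11111*
[col 1] -1101*, -1111*, 0-101, 00-01, 01-11, 011-1*, 0111-, 1-000, 1-111, 11-01, 1100-, 111-1*
[col 2] -11-1
Prime implicants: -11-1, 0-101, 00-01, 00010, 01-11, 0111-, 1-000, 1-111, 11-01, 1100-
PI chart (minterm → PIs covering it):
  1 | 00-01  (sole → essential)
  2 | 00010  (sole → essential)
  5 | 0-101,00-01
  11 | 01-11  (sole → essential)
  13 | -11-1,0-101
  14 | 0111-  (sole → essential)
  15 | -11-1,01-11,0111-
  23 | 1-111  (sole → essential)
  25 | 11-01,1100-
  29 | -11-1,11-01
  31 | -11-1,1-111
Essential prime implicants: 00-01, 00010, 01-11, 0111-, 1-111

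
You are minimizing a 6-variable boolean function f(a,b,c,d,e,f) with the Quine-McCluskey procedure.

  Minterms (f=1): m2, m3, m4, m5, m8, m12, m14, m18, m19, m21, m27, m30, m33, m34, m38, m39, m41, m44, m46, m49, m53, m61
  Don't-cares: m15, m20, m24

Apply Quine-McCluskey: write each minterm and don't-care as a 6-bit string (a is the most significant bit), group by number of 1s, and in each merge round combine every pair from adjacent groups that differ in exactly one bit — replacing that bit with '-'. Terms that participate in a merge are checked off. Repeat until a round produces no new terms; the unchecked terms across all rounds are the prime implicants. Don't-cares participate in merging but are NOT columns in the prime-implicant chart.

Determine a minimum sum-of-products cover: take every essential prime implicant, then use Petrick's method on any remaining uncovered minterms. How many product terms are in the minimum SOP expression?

11

Round 0: 000010✓ 000011✓ 000100✓ 000101✓ 001000✓ 001100✓ 001110✓ 001111✓ 010010✓ 010011✓ 010100✓ 010101✓ 011000✓ 011011✓ 011110✓ 100001✓ 100010✓ 100110✓ 100111✓ 101001✓ 101100✓ 101110✓ 110001✓ 110101✓ 111101✓
Round 1: -00010 -01100✓ -01110✓ -10101 0-0010✓ 0-0011✓ 0-0100✓ 0-0101✓ 0-1000 0-1110 00-100 00001-✓ 00010-✓ 001-00 0011-0✓ 00111- 01-011 01001-✓ 01010-✓ 1-0001 10-001 10-110 100-10 10011- 1011-0✓ 11-101 110-01
Round 2: -011-0 0-001- 0-010-
PIs = {-00010, -011-0, -10101, 0-001-, 0-010-, 0-1000, 0-1110, 00-100, 001-00, 00111-, 01-011, 1-0001, 10-001, 10-110, 100-10, 10011-, 11-101, 110-01}
Coverage chart:
  m2: -00010,0-001-
  m3: 0-001- ←essential
  m4: 0-010-,00-100
  m5: 0-010- ←essential
  m8: 0-1000,001-00
  m12: -011-0,00-100,001-00
  m14: -011-0,0-1110,00111-
  m18: 0-001- ←essential
  m19: 0-001-,01-011
  m21: -10101,0-010-
  m27: 01-011 ←essential
  m30: 0-1110 ←essential
  m33: 1-0001,10-001
  m34: -00010,100-10
  m38: 10-110,100-10,10011-
  m39: 10011- ←essential
  m41: 10-001 ←essential
  m44: -011-0 ←essential
  m46: -011-0,10-110
  m49: 1-0001,110-01
  m53: -10101,11-101,110-01
  m61: 11-101 ←essential
Essential: -011-0, 0-001-, 0-010-, 0-1110, 01-011, 10-001, 10011-, 11-101
Petrick residual → -00010, 0-1000, 1-0001
Min cover (11 terms): b'c'd'ef' + b'cdf' + a'c'd'e + a'c'de' + a'cd'e'f' + a'cdef' + a'bd'ef + ac'd'e'f + ab'd'e'f + ab'c'de + abde'f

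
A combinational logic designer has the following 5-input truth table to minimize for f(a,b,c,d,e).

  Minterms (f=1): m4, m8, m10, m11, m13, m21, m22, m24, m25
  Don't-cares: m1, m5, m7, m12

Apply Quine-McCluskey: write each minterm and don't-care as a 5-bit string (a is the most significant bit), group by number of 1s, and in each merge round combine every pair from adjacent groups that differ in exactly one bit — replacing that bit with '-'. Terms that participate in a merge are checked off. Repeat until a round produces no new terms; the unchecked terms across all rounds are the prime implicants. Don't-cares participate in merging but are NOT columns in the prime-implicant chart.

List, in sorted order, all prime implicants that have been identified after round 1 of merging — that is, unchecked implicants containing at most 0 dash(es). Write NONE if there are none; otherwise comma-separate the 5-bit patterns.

[col 0] 00001*, 00100*, 00101*, 00111*, 01000*, 01010*, 01011*, 01100*, 01101*, 10101*, 10110, 11000*, 11001*
[col 1] -0101, -1000, 0-100*, 0-101*, 00-01, 001-1, 0010-*, 01-00, 010-0, 0101-, 0110-*, 1100-
[col 2] 0-10-
Prime implicants: -0101, -1000, 0-10-, 00-01, 001-1, 01-00, 010-0, 0101-, 10110, 1100-

10110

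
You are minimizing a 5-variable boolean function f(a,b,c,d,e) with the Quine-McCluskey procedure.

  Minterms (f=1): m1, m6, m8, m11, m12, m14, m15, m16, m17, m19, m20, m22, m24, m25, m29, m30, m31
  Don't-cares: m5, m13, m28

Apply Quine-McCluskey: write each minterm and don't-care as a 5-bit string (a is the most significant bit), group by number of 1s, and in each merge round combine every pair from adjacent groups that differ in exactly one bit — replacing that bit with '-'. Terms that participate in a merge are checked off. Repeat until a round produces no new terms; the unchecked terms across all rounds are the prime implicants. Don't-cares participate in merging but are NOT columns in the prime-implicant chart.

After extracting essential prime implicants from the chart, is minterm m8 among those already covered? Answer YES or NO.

[col 0] 00001*, 00101*, 00110*, 01000*, 01011*, 01100*, 01101*, 01110*, 01111*, 10000*, 10001*, 10011*, 10100*, 10110*, 11000*, 11001*, 11100*, 11101*, 11110*, 11111*
[col 1] -0001, -0110*, -1000*, -1100*, -1101*, -1110*, -1111*, 0-101, 0-110*, 00-01, 01-00*, 01-11, 011-0*, 011-1*, 0110-*, 0111-*, 1-000*, 1-001*, 1-100*, 1-110*, 10-00*, 100-1, 1000-*, 101-0*, 11-00*, 11-01*, 1100-*, 111-0*, 111-1*, 1110-*, 1111-*
[col 2] --110, -1-00, -11-0*, -11-1*, -110-*, -111-*, 011--*, 1--00, 1-00-, 1-1-0, 11-0-, 111--*
[col 3] -11--
Prime implicants: --110, -0001, -1-00, -11--, 0-101, 00-01, 01-11, 1--00, 1-00-, 1-1-0, 100-1, 11-0-
PI chart (minterm → PIs covering it):
  1 | -0001,00-01
  6 | --110  (sole → essential)
  8 | -1-00  (sole → essential)
  11 | 01-11  (sole → essential)
  12 | -1-00,-11--
  14 | --110,-11--
  15 | -11--,01-11
  16 | 1--00,1-00-
  17 | -0001,1-00-,100-1
  19 | 100-1  (sole → essential)
  20 | 1--00,1-1-0
  22 | --110,1-1-0
  24 | -1-00,1--00,1-00-,11-0-
  25 | 1-00-,11-0-
  29 | -11--,11-0-
  30 | --110,-11--,1-1-0
  31 | -11--  (sole → essential)
Essential prime implicants: --110, -1-00, -11--, 01-11, 100-1

YES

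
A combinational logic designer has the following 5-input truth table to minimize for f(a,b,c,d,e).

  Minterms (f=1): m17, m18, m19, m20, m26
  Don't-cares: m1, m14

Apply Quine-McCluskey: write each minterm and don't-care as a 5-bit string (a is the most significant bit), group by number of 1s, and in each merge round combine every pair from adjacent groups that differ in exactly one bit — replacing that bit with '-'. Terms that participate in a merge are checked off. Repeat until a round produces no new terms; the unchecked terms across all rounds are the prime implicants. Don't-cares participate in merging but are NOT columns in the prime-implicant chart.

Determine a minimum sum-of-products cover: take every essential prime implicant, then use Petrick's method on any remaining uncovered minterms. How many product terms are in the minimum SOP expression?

Round 0: 00001✓ 01110 10001✓ 10010✓ 10011✓ 10100 11010✓
Round 1: -0001 1-010 100-1 1001-
PIs = {-0001, 01110, 1-010, 100-1, 1001-, 10100}
Coverage chart:
  m17: -0001,100-1
  m18: 1-010,1001-
  m19: 100-1,1001-
  m20: 10100 ←essential
  m26: 1-010 ←essential
Essential: 1-010, 10100
Petrick residual → 100-1
Min cover (3 terms): ac'de' + ab'c'e + ab'cd'e'

3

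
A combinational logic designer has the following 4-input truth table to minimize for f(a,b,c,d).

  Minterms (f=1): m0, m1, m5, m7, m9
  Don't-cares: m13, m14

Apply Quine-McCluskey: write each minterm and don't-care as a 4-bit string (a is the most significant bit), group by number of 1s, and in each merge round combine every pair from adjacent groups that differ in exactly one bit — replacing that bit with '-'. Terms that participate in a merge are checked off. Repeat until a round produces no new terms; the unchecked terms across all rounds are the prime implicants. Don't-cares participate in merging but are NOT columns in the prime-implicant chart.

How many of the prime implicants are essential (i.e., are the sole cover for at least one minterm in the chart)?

3

size-2^0 implicants → 0000(✓)  0001(✓)  0101(✓)  0111(✓)  1001(✓)  1101(✓)  1110
size-2^1 implicants → -001(✓)  -101(✓)  0-01(✓)  000-  01-1  1-01(✓)
size-2^2 implicants → --01
Unchecked terms (primes): --01, 000-, 01-1, 1110
Minterm coverage:
  m0 ⊆ 000- [E]
  m1 ⊆ --01,000-
  m5 ⊆ --01,01-1
  m7 ⊆ 01-1 [E]
  m9 ⊆ --01 [E]
E = {--01, 000-, 01-1}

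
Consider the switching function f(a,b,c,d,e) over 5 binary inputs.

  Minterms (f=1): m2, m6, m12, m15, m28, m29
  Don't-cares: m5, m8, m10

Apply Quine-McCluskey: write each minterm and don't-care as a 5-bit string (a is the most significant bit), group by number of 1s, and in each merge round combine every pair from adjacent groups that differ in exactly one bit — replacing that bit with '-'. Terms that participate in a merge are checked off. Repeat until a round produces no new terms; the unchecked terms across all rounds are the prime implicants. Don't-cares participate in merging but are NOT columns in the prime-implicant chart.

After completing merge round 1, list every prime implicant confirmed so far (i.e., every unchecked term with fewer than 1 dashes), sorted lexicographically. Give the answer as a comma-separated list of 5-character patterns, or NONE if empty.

size-2^0 implicants → 00010(✓)  00101  00110(✓)  01000(✓)  01010(✓)  01100(✓)  01111  11100(✓)  11101(✓)
size-2^1 implicants → -1100  0-010  00-10  01-00  010-0  1110-
Unchecked terms (primes): -1100, 0-010, 00-10, 00101, 01-00, 010-0, 01111, 1110-

00101, 01111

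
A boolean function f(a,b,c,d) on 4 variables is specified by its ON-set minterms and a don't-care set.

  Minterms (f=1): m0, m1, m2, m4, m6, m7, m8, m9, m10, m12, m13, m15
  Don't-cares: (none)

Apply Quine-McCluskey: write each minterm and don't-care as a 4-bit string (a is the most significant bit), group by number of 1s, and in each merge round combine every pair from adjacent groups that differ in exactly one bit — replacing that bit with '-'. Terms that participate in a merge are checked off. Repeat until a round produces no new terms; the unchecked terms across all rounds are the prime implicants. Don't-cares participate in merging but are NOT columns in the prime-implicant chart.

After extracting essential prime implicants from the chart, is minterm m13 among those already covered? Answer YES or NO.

NO

size-2^0 implicants → 0000(✓)  0001(✓)  0010(✓)  0100(✓)  0110(✓)  0111(✓)  1000(✓)  1001(✓)  1010(✓)  1100(✓)  1101(✓)  1111(✓)
size-2^1 implicants → -000(✓)  -001(✓)  -010(✓)  -100(✓)  -111  0-00(✓)  0-10(✓)  00-0(✓)  000-(✓)  01-0(✓)  011-  1-00(✓)  1-01(✓)  10-0(✓)  100-(✓)  11-1  110-(✓)
size-2^2 implicants → --00  -0-0  -00-  0--0  1-0-
Unchecked terms (primes): --00, -0-0, -00-, -111, 0--0, 011-, 1-0-, 11-1
Minterm coverage:
  m0 ⊆ --00,-0-0,-00-,0--0
  m1 ⊆ -00- [E]
  m2 ⊆ -0-0,0--0
  m4 ⊆ --00,0--0
  m6 ⊆ 0--0,011-
  m7 ⊆ -111,011-
  m8 ⊆ --00,-0-0,-00-,1-0-
  m9 ⊆ -00-,1-0-
  m10 ⊆ -0-0 [E]
  m12 ⊆ --00,1-0-
  m13 ⊆ 1-0-,11-1
  m15 ⊆ -111,11-1
E = {-0-0, -00-}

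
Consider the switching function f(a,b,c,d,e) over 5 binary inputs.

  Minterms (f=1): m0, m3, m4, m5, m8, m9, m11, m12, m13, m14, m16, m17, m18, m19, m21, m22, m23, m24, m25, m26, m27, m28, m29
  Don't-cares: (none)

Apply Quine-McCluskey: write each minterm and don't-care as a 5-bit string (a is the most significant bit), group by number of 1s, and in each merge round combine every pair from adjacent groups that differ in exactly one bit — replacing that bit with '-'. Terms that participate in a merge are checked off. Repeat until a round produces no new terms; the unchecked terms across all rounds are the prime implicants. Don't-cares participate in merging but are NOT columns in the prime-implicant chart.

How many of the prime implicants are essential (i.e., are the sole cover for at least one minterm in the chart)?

5

size-2^0 implicants → 00000(✓)  00011(✓)  00100(✓)  00101(✓)  01000(✓)  01001(✓)  01011(✓)  01100(✓)  01101(✓)  01110(✓)  10000(✓)  10001(✓)  10010(✓)  10011(✓)  10101(✓)  10110(✓)  10111(✓)  11000(✓)  11001(✓)  11010(✓)  11011(✓)  11100(✓)  11101(✓)
size-2^1 implicants → -0000(✓)  -0011(✓)  -0101(✓)  -1000(✓)  -1001(✓)  -1011(✓)  -1100(✓)  -1101(✓)  0-000(✓)  0-011(✓)  0-100(✓)  0-101(✓)  00-00(✓)  0010-(✓)  01-00(✓)  01-01(✓)  010-1(✓)  0100-(✓)  011-0  0110-(✓)  1-000(✓)  1-001(✓)  1-010(✓)  1-011(✓)  1-101(✓)  10-01(✓)  10-10(✓)  10-11(✓)  100-0(✓)  100-1(✓)  1000-(✓)  1001-(✓)  101-1(✓)  1011-(✓)  11-00(✓)  11-01(✓)  110-0(✓)  110-1(✓)  1100-(✓)  1101-(✓)  1110-(✓)
size-2^2 implicants → --000  --011  --101  -1-00(✓)  -1-01(✓)  -10-1  -100-(✓)  -110-(✓)  0--00  0-10-  01-0-(✓)  1--01  1-0-0(✓)  1-0-1(✓)  1-00-(✓)  1-01-(✓)  10--1  10-1-  100--(✓)  11-0-(✓)  110--(✓)
size-2^3 implicants → -1-0-  1-0--
Unchecked terms (primes): --000, --011, --101, -1-0-, -10-1, 0--00, 0-10-, 011-0, 1--01, 1-0--, 10--1, 10-1-
Minterm coverage:
  m0 ⊆ --000,0--00
  m3 ⊆ --011 [E]
  m4 ⊆ 0--00,0-10-
  m5 ⊆ --101,0-10-
  m8 ⊆ --000,-1-0-,0--00
  m9 ⊆ -1-0-,-10-1
  m11 ⊆ --011,-10-1
  m12 ⊆ -1-0-,0--00,0-10-,011-0
  m13 ⊆ --101,-1-0-,0-10-
  m14 ⊆ 011-0 [E]
  m16 ⊆ --000,1-0--
  m17 ⊆ 1--01,1-0--,10--1
  m18 ⊆ 1-0--,10-1-
  m19 ⊆ --011,1-0--,10--1,10-1-
  m21 ⊆ --101,1--01,10--1
  m22 ⊆ 10-1- [E]
  m23 ⊆ 10--1,10-1-
  m24 ⊆ --000,-1-0-,1-0--
  m25 ⊆ -1-0-,-10-1,1--01,1-0--
  m26 ⊆ 1-0-- [E]
  m27 ⊆ --011,-10-1,1-0--
  m28 ⊆ -1-0- [E]
  m29 ⊆ --101,-1-0-,1--01
E = {--011, -1-0-, 011-0, 1-0--, 10-1-}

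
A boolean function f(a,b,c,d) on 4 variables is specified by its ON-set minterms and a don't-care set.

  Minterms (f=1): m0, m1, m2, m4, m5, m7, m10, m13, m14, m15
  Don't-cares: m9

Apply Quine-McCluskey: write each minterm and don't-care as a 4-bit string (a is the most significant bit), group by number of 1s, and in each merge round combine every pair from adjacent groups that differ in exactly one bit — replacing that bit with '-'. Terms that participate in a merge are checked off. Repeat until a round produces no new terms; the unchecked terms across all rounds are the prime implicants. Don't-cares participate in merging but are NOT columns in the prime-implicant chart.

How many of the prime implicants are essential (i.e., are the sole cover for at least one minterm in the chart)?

2

[col 0] 0000*, 0001*, 0010*, 0100*, 0101*, 0111*, 1001*, 1010*, 1101*, 1110*, 1111*
[col 1] -001*, -010, -101*, -111*, 0-00*, 0-01*, 00-0, 000-*, 01-1*, 010-*, 1-01*, 1-10, 11-1*, 111-
[col 2] --01, -1-1, 0-0-
Prime implicants: --01, -010, -1-1, 0-0-, 00-0, 1-10, 111-
PI chart (minterm → PIs covering it):
  0 | 0-0-,00-0
  1 | --01,0-0-
  2 | -010,00-0
  4 | 0-0-  (sole → essential)
  5 | --01,-1-1,0-0-
  7 | -1-1  (sole → essential)
  10 | -010,1-10
  13 | --01,-1-1
  14 | 1-10,111-
  15 | -1-1,111-
Essential prime implicants: -1-1, 0-0-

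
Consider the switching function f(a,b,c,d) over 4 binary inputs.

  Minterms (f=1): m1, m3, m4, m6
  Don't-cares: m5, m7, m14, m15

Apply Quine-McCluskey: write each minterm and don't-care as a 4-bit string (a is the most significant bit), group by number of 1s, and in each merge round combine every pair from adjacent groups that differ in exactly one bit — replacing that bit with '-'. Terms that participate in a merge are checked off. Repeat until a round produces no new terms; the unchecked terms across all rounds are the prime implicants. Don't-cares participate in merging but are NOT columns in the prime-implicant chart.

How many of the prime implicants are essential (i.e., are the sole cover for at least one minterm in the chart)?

[col 0] 0001*, 0011*, 0100*, 0101*, 0110*, 0111*, 1110*, 1111*
[col 1] -110*, -111*, 0-01*, 0-11*, 00-1*, 01-0*, 01-1*, 010-*, 011-*, 111-*
[col 2] -11-, 0--1, 01--
Prime implicants: -11-, 0--1, 01--
PI chart (minterm → PIs covering it):
  1 | 0--1  (sole → essential)
  3 | 0--1  (sole → essential)
  4 | 01--  (sole → essential)
  6 | -11-,01--
Essential prime implicants: 0--1, 01--

2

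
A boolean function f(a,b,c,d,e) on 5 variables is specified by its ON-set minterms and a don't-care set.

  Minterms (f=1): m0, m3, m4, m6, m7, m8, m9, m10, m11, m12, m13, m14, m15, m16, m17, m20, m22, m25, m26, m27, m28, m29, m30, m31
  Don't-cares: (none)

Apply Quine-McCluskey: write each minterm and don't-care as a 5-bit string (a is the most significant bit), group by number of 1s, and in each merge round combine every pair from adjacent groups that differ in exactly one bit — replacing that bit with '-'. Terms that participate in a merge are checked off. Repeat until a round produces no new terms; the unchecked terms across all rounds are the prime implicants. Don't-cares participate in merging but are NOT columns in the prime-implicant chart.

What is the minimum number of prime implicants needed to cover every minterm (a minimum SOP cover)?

size-2^0 implicants → 00000(✓)  00011(✓)  00100(✓)  00110(✓)  00111(✓)  01000(✓)  01001(✓)  01010(✓)  01011(✓)  01100(✓)  01101(✓)  01110(✓)  01111(✓)  10000(✓)  10001(✓)  10100(✓)  10110(✓)  11001(✓)  11010(✓)  11011(✓)  11100(✓)  11101(✓)  11110(✓)  11111(✓)
size-2^1 implicants → -0000(✓)  -0100(✓)  -0110(✓)  -1001(✓)  -1010(✓)  -1011(✓)  -1100(✓)  -1101(✓)  -1110(✓)  -1111(✓)  0-000(✓)  0-011(✓)  0-100(✓)  0-110(✓)  0-111(✓)  00-00(✓)  00-11(✓)  001-0(✓)  0011-(✓)  01-00(✓)  01-01(✓)  01-10(✓)  01-11(✓)  010-0(✓)  010-1(✓)  0100-(✓)  0101-(✓)  011-0(✓)  011-1(✓)  0110-(✓)  0111-(✓)  1-001  1-100(✓)  1-110(✓)  10-00(✓)  1000-  101-0(✓)  11-01(✓)  11-10(✓)  11-11(✓)  110-1(✓)  1101-(✓)  111-0(✓)  111-1(✓)  1110-(✓)  1111-(✓)
size-2^2 implicants → --100(✓)  --110(✓)  -0-00  -01-0(✓)  -1-01(✓)  -1-10(✓)  -1-11(✓)  -10-1(✓)  -101-(✓)  -11-0(✓)  -11-1(✓)  -110-(✓)  -111-(✓)  0--00  0--11  0-1-0(✓)  0-11-  01--0(✓)  01--1(✓)  01-0-(✓)  01-1-(✓)  010--(✓)  011--(✓)  1-1-0(✓)  11--1(✓)  11-1-(✓)  111--(✓)
size-2^3 implicants → --1-0  -1--1  -1-1-  -11--  01---
Unchecked terms (primes): --1-0, -0-00, -1--1, -1-1-, -11--, 0--00, 0--11, 0-11-, 01---, 1-001, 1000-
Minterm coverage:
  m0 ⊆ -0-00,0--00
  m3 ⊆ 0--11 [E]
  m4 ⊆ --1-0,-0-00,0--00
  m6 ⊆ --1-0,0-11-
  m7 ⊆ 0--11,0-11-
  m8 ⊆ 0--00,01---
  m9 ⊆ -1--1,01---
  m10 ⊆ -1-1-,01---
  m11 ⊆ -1--1,-1-1-,0--11,01---
  m12 ⊆ --1-0,-11--,0--00,01---
  m13 ⊆ -1--1,-11--,01---
  m14 ⊆ --1-0,-1-1-,-11--,0-11-,01---
  m15 ⊆ -1--1,-1-1-,-11--,0--11,0-11-,01---
  m16 ⊆ -0-00,1000-
  m17 ⊆ 1-001,1000-
  m20 ⊆ --1-0,-0-00
  m22 ⊆ --1-0 [E]
  m25 ⊆ -1--1,1-001
  m26 ⊆ -1-1- [E]
  m27 ⊆ -1--1,-1-1-
  m28 ⊆ --1-0,-11--
  m29 ⊆ -1--1,-11--
  m30 ⊆ --1-0,-1-1-,-11--
  m31 ⊆ -1--1,-1-1-,-11--
E = {--1-0, -1-1-, 0--11}
Petrick residual → -1--1, 0--00, 1000-
Cover = ce' + be + bd + a'd'e' + a'de + ab'c'd'  |cover|=6

6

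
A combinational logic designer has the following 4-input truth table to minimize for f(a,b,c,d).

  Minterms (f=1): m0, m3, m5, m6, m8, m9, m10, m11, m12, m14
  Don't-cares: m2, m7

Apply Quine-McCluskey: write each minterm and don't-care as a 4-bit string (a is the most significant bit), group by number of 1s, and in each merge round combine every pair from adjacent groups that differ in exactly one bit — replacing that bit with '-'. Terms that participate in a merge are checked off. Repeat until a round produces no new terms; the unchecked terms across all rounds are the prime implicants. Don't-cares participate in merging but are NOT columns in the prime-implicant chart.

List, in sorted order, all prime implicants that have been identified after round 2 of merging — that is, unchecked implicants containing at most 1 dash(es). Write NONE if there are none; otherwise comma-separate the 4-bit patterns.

01-1

Round 0: 0000✓ 0010✓ 0011✓ 0101✓ 0110✓ 0111✓ 1000✓ 1001✓ 1010✓ 1011✓ 1100✓ 1110✓
Round 1: -000✓ -010✓ -011✓ -110✓ 0-10✓ 0-11✓ 00-0✓ 001-✓ 01-1 011-✓ 1-00✓ 1-10✓ 10-0✓ 10-1✓ 100-✓ 101-✓ 11-0✓
Round 2: --10 -0-0 -01- 0-1- 1--0 10--
PIs = {--10, -0-0, -01-, 0-1-, 01-1, 1--0, 10--}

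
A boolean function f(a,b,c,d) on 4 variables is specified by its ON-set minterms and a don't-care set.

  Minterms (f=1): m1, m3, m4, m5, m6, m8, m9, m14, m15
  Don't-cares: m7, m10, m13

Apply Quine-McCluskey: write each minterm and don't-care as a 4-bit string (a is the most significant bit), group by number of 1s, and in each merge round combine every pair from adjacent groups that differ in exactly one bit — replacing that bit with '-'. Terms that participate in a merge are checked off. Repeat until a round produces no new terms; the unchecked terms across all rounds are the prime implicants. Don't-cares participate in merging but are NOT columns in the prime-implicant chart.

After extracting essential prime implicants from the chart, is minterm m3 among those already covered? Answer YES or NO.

YES

[col 0] 0001*, 0011*, 0100*, 0101*, 0110*, 0111*, 1000*, 1001*, 1010*, 1101*, 1110*, 1111*
[col 1] -001*, -101*, -110*, -111*, 0-01*, 0-11*, 00-1*, 01-0*, 01-1*, 010-*, 011-*, 1-01*, 1-10, 10-0, 100-, 11-1*, 111-*
[col 2] --01, -1-1, -11-, 0--1, 01--
Prime implicants: --01, -1-1, -11-, 0--1, 01--, 1-10, 10-0, 100-
PI chart (minterm → PIs covering it):
  1 | --01,0--1
  3 | 0--1  (sole → essential)
  4 | 01--  (sole → essential)
  5 | --01,-1-1,0--1,01--
  6 | -11-,01--
  8 | 10-0,100-
  9 | --01,100-
  14 | -11-,1-10
  15 | -1-1,-11-
Essential prime implicants: 0--1, 01--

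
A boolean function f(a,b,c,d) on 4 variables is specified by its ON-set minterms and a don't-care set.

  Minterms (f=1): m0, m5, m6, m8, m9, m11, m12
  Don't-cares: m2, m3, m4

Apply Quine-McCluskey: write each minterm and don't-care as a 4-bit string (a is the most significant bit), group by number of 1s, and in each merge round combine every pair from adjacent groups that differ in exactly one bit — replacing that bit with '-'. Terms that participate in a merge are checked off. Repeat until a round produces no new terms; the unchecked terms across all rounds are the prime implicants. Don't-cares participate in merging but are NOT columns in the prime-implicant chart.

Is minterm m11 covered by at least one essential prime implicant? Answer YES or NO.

NO

Round 0: 0000✓ 0010✓ 0011✓ 0100✓ 0101✓ 0110✓ 1000✓ 1001✓ 1011✓ 1100✓
Round 1: -000✓ -011 -100✓ 0-00✓ 0-10✓ 00-0✓ 001- 01-0✓ 010- 1-00✓ 10-1 100-
Round 2: --00 0--0
PIs = {--00, -011, 0--0, 001-, 010-, 10-1, 100-}
Coverage chart:
  m0: --00,0--0
  m5: 010- ←essential
  m6: 0--0 ←essential
  m8: --00,100-
  m9: 10-1,100-
  m11: -011,10-1
  m12: --00 ←essential
Essential: --00, 0--0, 010-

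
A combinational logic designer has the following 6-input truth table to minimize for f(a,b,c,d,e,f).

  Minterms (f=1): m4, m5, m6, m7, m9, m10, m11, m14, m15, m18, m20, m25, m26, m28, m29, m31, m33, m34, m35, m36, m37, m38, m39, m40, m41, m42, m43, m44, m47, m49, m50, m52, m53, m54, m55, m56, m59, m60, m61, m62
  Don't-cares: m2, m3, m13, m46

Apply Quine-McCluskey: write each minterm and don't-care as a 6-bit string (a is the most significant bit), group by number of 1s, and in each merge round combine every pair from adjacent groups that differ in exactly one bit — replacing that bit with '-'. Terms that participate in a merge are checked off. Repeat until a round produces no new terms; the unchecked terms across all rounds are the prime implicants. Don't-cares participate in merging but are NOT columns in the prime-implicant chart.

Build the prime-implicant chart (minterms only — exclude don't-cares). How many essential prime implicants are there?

9

size-2^0 implicants → 000010(✓)  000011(✓)  000100(✓)  000101(✓)  000110(✓)  000111(✓)  001001(✓)  001010(✓)  001011(✓)  001101(✓)  001110(✓)  001111(✓)  010010(✓)  010100(✓)  011001(✓)  011010(✓)  011100(✓)  011101(✓)  011111(✓)  100001(✓)  100010(✓)  100011(✓)  100100(✓)  100101(✓)  100110(✓)  100111(✓)  101000(✓)  101001(✓)  101010(✓)  101011(✓)  101100(✓)  101110(✓)  101111(✓)  110001(✓)  110010(✓)  110100(✓)  110101(✓)  110110(✓)  110111(✓)  111000(✓)  111011(✓)  111100(✓)  111101(✓)  111110(✓)
size-2^1 implicants → -00010(✓)  -00011(✓)  -00100(✓)  -00101(✓)  -00110(✓)  -00111(✓)  -01001(✓)  -01010(✓)  -01011(✓)  -01110(✓)  -01111(✓)  -10010(✓)  -10100(✓)  -11100(✓)  -11101(✓)  0-0010(✓)  0-0100(✓)  0-1001(✓)  0-1010(✓)  0-1101(✓)  0-1111(✓)  00-010(✓)  00-011(✓)  00-101(✓)  00-110(✓)  00-111(✓)  000-10(✓)  000-11(✓)  00001-(✓)  0001-0(✓)  0001-1(✓)  00010-(✓)  00011-(✓)  001-01(✓)  001-10(✓)  001-11(✓)  0010-1(✓)  00101-(✓)  0011-1(✓)  00111-(✓)  01-010(✓)  01-100(✓)  011-01(✓)  0111-1(✓)  01110-(✓)  1-0001(✓)  1-0010(✓)  1-0100(✓)  1-0101(✓)  1-0110(✓)  1-0111(✓)  1-1000(✓)  1-1011  1-1100(✓)  1-1110(✓)  10-001(✓)  10-010(✓)  10-011(✓)  10-100(✓)  10-110(✓)  10-111(✓)  100-01(✓)  100-10(✓)  100-11(✓)  1000-1(✓)  10001-(✓)  1001-0(✓)  1001-1(✓)  10010-(✓)  10011-(✓)  101-00(✓)  101-10(✓)  101-11(✓)  1010-0(✓)  1010-1(✓)  10100-(✓)  10101-(✓)  1011-0(✓)  10111-(✓)  11-100(✓)  11-101(✓)  11-110(✓)  110-01(✓)  110-10(✓)  1101-0(✓)  1101-1(✓)  11010-(✓)  11011-(✓)  111-00(✓)  1111-0(✓)  11110-(✓)
size-2^2 implicants → --0010  --0100  -0-010(✓)  -0-011(✓)  -0-110(✓)  -0-111(✓)  -00-10(✓)  -00-11(✓)  -0001-(✓)  -001-0(✓)  -001-1(✓)  -0010-(✓)  -0011-(✓)  -01-10(✓)  -01-11(✓)  -010-1  -0101-(✓)  -0111-(✓)  -1-100  -1110-  0--010  0-1-01  0-11-1  00--10(✓)  00--11(✓)  00-01-(✓)  00-1-1  00-11-(✓)  000-1-(✓)  0001--(✓)  001--1  001-1-(✓)  1--100(✓)  1--110(✓)  1-0-01  1-0-10  1-01-0(✓)  1-01-1(✓)  1-010-(✓)  1-011-(✓)  1-1-00  1-11-0(✓)  10--10(✓)  10--11(✓)  10-0-1  10-01-(✓)  10-1-0(✓)  10-11-(✓)  100--1  100-1-(✓)  1001--(✓)  101--0  101-1-(✓)  1010--  11-1-0(✓)  11-10-  1101--(✓)
size-2^3 implicants → -0--10(✓)  -0--11(✓)  -0-01-(✓)  -0-11-(✓)  -00-1-(✓)  -001--  -01-1-(✓)  00--1-(✓)  1--1-0  1-01--  10--1-(✓)
size-2^4 implicants → -0--1-
Unchecked terms (primes): --0010, --0100, -0--1-, -001--, -010-1, -1-100, -1110-, 0--010, 0-1-01, 0-11-1, 00-1-1, 001--1, 1--1-0, 1-0-01, 1-0-10, 1-01--, 1-1-00, 1-1011, 10-0-1, 100--1, 101--0, 1010--, 11-10-
Minterm coverage:
  m4 ⊆ --0100,-001--
  m5 ⊆ -001--,00-1-1
  m6 ⊆ -0--1-,-001--
  m7 ⊆ -0--1-,-001--,00-1-1
  m9 ⊆ -010-1,0-1-01,001--1
  m10 ⊆ -0--1-,0--010
  m11 ⊆ -0--1-,-010-1,001--1
  m14 ⊆ -0--1- [E]
  m15 ⊆ -0--1-,0-11-1,00-1-1,001--1
  m18 ⊆ --0010,0--010
  m20 ⊆ --0100,-1-100
  m25 ⊆ 0-1-01 [E]
  m26 ⊆ 0--010 [E]
  m28 ⊆ -1-100,-1110-
  m29 ⊆ -1110-,0-1-01,0-11-1
  m31 ⊆ 0-11-1 [E]
  m33 ⊆ 1-0-01,10-0-1,100--1
  m34 ⊆ --0010,-0--1-,1-0-10
  m35 ⊆ -0--1-,10-0-1,100--1
  m36 ⊆ --0100,-001--,1--1-0,1-01--
  m37 ⊆ -001--,1-0-01,1-01--,100--1
  m38 ⊆ -0--1-,-001--,1--1-0,1-0-10,1-01--
  m39 ⊆ -0--1-,-001--,1-01--,100--1
  m40 ⊆ 1-1-00,101--0,1010--
  m41 ⊆ -010-1,10-0-1,1010--
  m42 ⊆ -0--1-,101--0,1010--
  m43 ⊆ -0--1-,-010-1,1-1011,10-0-1,1010--
  m44 ⊆ 1--1-0,1-1-00,101--0
  m47 ⊆ -0--1- [E]
  m49 ⊆ 1-0-01 [E]
  m50 ⊆ --0010,1-0-10
  m52 ⊆ --0100,-1-100,1--1-0,1-01--,11-10-
  m53 ⊆ 1-0-01,1-01--,11-10-
  m54 ⊆ 1--1-0,1-0-10,1-01--
  m55 ⊆ 1-01-- [E]
  m56 ⊆ 1-1-00 [E]
  m59 ⊆ 1-1011 [E]
  m60 ⊆ -1-100,-1110-,1--1-0,1-1-00,11-10-
  m61 ⊆ -1110-,11-10-
  m62 ⊆ 1--1-0 [E]
E = {-0--1-, 0--010, 0-1-01, 0-11-1, 1--1-0, 1-0-01, 1-01--, 1-1-00, 1-1011}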